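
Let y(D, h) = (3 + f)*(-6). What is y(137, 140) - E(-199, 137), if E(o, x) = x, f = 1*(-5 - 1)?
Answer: -119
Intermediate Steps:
f = -6 (f = 1*(-6) = -6)
y(D, h) = 18 (y(D, h) = (3 - 6)*(-6) = -3*(-6) = 18)
y(137, 140) - E(-199, 137) = 18 - 1*137 = 18 - 137 = -119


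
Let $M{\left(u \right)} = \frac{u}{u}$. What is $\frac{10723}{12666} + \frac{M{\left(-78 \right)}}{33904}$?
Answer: $\frac{181782629}{214714032} \approx 0.84663$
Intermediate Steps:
$M{\left(u \right)} = 1$
$\frac{10723}{12666} + \frac{M{\left(-78 \right)}}{33904} = \frac{10723}{12666} + 1 \cdot \frac{1}{33904} = 10723 \cdot \frac{1}{12666} + 1 \cdot \frac{1}{33904} = \frac{10723}{12666} + \frac{1}{33904} = \frac{181782629}{214714032}$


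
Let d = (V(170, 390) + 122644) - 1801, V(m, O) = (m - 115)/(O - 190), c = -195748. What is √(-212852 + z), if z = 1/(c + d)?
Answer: 2*I*√477701004422727463/2996189 ≈ 461.36*I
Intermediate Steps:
V(m, O) = (-115 + m)/(-190 + O)
d = 4833731/40 (d = ((-115 + 170)/(-190 + 390) + 122644) - 1801 = (55/200 + 122644) - 1801 = ((1/200)*55 + 122644) - 1801 = (11/40 + 122644) - 1801 = 4905771/40 - 1801 = 4833731/40 ≈ 1.2084e+5)
z = -40/2996189 (z = 1/(-195748 + 4833731/40) = 1/(-2996189/40) = -40/2996189 ≈ -1.3350e-5)
√(-212852 + z) = √(-212852 - 40/2996189) = √(-637744821068/2996189) = 2*I*√477701004422727463/2996189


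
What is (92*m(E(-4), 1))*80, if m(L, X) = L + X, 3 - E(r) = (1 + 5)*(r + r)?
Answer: 382720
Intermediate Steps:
E(r) = 3 - 12*r (E(r) = 3 - (1 + 5)*(r + r) = 3 - 6*2*r = 3 - 12*r)
(92*m(E(-4), 1))*80 = (92*((3 - 12*(-4)) + 1))*80 = (92*((3 + 48) + 1))*80 = (92*(51 + 1))*80 = (92*52)*80 = 4784*80 = 382720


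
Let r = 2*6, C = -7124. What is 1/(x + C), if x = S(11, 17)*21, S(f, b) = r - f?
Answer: -1/7103 ≈ -0.00014079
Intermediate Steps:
r = 12
S(f, b) = 12 - f
x = 21 (x = (12 - 1*11)*21 = (12 - 11)*21 = 1*21 = 21)
1/(x + C) = 1/(21 - 7124) = 1/(-7103) = -1/7103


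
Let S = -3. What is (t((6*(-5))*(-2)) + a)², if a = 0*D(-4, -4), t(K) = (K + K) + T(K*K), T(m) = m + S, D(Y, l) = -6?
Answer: 13816089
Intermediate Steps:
T(m) = -3 + m (T(m) = m - 3 = -3 + m)
t(K) = -3 + K² + 2*K (t(K) = (K + K) + (-3 + K*K) = 2*K + (-3 + K²) = -3 + K² + 2*K)
a = 0 (a = 0*(-6) = 0)
(t((6*(-5))*(-2)) + a)² = ((-3 + ((6*(-5))*(-2))² + 2*((6*(-5))*(-2))) + 0)² = ((-3 + (-30*(-2))² + 2*(-30*(-2))) + 0)² = ((-3 + 60² + 2*60) + 0)² = ((-3 + 3600 + 120) + 0)² = (3717 + 0)² = 3717² = 13816089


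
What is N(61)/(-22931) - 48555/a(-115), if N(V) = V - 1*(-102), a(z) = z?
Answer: 9681704/22931 ≈ 422.21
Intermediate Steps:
N(V) = 102 + V (N(V) = V + 102 = 102 + V)
N(61)/(-22931) - 48555/a(-115) = (102 + 61)/(-22931) - 48555/(-115) = 163*(-1/22931) - 48555*(-1/115) = -163/22931 + 9711/23 = 9681704/22931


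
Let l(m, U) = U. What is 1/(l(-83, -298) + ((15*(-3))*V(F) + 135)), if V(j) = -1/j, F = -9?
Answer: -1/168 ≈ -0.0059524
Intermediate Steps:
1/(l(-83, -298) + ((15*(-3))*V(F) + 135)) = 1/(-298 + ((15*(-3))*(-1/(-9)) + 135)) = 1/(-298 + (-(-45)*(-1)/9 + 135)) = 1/(-298 + (-45*1/9 + 135)) = 1/(-298 + (-5 + 135)) = 1/(-298 + 130) = 1/(-168) = -1/168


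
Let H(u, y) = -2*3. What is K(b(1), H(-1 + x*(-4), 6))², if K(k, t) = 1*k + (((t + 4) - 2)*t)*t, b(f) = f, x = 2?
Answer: 20449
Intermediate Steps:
H(u, y) = -6
K(k, t) = k + t²*(2 + t) (K(k, t) = k + (((4 + t) - 2)*t)*t = k + ((2 + t)*t)*t = k + (t*(2 + t))*t = k + t²*(2 + t))
K(b(1), H(-1 + x*(-4), 6))² = (1 + (-6)³ + 2*(-6)²)² = (1 - 216 + 2*36)² = (1 - 216 + 72)² = (-143)² = 20449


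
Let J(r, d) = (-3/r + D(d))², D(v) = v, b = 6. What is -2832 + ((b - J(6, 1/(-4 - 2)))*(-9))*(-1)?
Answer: -2782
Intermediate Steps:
J(r, d) = (d - 3/r)² (J(r, d) = (-3/r + d)² = (d - 3/r)²)
-2832 + ((b - J(6, 1/(-4 - 2)))*(-9))*(-1) = -2832 + ((6 - (-3 + 6/(-4 - 2))²/6²)*(-9))*(-1) = -2832 + ((6 - (-3 + 6/(-6))²/36)*(-9))*(-1) = -2832 + ((6 - (-3 - ⅙*6)²/36)*(-9))*(-1) = -2832 + ((6 - (-3 - 1)²/36)*(-9))*(-1) = -2832 + ((6 - (-4)²/36)*(-9))*(-1) = -2832 + ((6 - 16/36)*(-9))*(-1) = -2832 + ((6 - 1*4/9)*(-9))*(-1) = -2832 + ((6 - 4/9)*(-9))*(-1) = -2832 + ((50/9)*(-9))*(-1) = -2832 - 50*(-1) = -2832 + 50 = -2782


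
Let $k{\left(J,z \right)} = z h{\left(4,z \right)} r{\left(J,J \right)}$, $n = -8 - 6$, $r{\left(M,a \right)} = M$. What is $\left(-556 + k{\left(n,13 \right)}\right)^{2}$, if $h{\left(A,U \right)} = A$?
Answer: $1648656$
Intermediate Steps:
$n = -14$ ($n = -8 - 6 = -14$)
$k{\left(J,z \right)} = 4 J z$ ($k{\left(J,z \right)} = z 4 J = 4 z J = 4 J z$)
$\left(-556 + k{\left(n,13 \right)}\right)^{2} = \left(-556 + 4 \left(-14\right) 13\right)^{2} = \left(-556 - 728\right)^{2} = \left(-1284\right)^{2} = 1648656$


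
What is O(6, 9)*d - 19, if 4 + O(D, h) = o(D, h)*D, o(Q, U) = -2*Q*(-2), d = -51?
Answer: -7159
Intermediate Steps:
o(Q, U) = 4*Q
O(D, h) = -4 + 4*D**2 (O(D, h) = -4 + (4*D)*D = -4 + 4*D**2)
O(6, 9)*d - 19 = (-4 + 4*6**2)*(-51) - 19 = (-4 + 4*36)*(-51) - 19 = (-4 + 144)*(-51) - 19 = 140*(-51) - 19 = -7140 - 19 = -7159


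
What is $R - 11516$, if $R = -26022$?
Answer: $-37538$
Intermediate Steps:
$R - 11516 = -26022 - 11516 = -37538$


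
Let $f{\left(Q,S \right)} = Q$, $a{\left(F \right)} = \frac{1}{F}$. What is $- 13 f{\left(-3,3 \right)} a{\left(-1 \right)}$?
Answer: $-39$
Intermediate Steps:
$- 13 f{\left(-3,3 \right)} a{\left(-1 \right)} = \frac{\left(-13\right) \left(-3\right)}{-1} = 39 \left(-1\right) = -39$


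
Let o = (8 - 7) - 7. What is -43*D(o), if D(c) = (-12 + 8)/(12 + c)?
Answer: 86/3 ≈ 28.667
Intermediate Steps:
o = -6 (o = 1 - 7 = -6)
D(c) = -4/(12 + c)
-43*D(o) = -(-172)/(12 - 6) = -(-172)/6 = -43*(-2/3) = 86/3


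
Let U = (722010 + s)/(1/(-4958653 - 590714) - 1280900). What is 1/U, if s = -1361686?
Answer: 7108184190301/3549796885092 ≈ 2.0024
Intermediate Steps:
U = 3549796885092/7108184190301 (U = (722010 - 1361686)/(1/(-4958653 - 590714) - 1280900) = -639676/(1/(-5549367) - 1280900) = -639676/(-1/5549367 - 1280900) = -639676/(-7108184190301/5549367) = -639676*(-5549367/7108184190301) = 3549796885092/7108184190301 ≈ 0.49940)
1/U = 1/(3549796885092/7108184190301) = 7108184190301/3549796885092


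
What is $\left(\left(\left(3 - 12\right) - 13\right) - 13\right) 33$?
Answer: $-1155$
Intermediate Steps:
$\left(\left(\left(3 - 12\right) - 13\right) - 13\right) 33 = \left(\left(-9 - 13\right) - 13\right) 33 = \left(-22 - 13\right) 33 = \left(-35\right) 33 = -1155$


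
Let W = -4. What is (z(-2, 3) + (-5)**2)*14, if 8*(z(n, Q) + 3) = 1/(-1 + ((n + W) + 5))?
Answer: 2457/8 ≈ 307.13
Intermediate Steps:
z(n, Q) = -3 + 1/(8*n) (z(n, Q) = -3 + 1/(8*(-1 + ((n - 4) + 5))) = -3 + 1/(8*(-1 + ((-4 + n) + 5))) = -3 + 1/(8*(-1 + (1 + n))) = -3 + 1/(8*n))
(z(-2, 3) + (-5)**2)*14 = ((-3 + (1/8)/(-2)) + (-5)**2)*14 = ((-3 + (1/8)*(-1/2)) + 25)*14 = ((-3 - 1/16) + 25)*14 = (-49/16 + 25)*14 = (351/16)*14 = 2457/8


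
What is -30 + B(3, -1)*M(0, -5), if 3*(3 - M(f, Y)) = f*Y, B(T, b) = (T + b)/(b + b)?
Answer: -33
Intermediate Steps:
B(T, b) = (T + b)/(2*b) (B(T, b) = (T + b)/((2*b)) = (T + b)*(1/(2*b)) = (T + b)/(2*b))
M(f, Y) = 3 - Y*f/3 (M(f, Y) = 3 - f*Y/3 = 3 - Y*f/3)
-30 + B(3, -1)*M(0, -5) = -30 + ((½)*(3 - 1)/(-1))*(3 - ⅓*(-5)*0) = -30 + ((½)*(-1)*2)*(3 + 0) = -30 - 1*3 = -30 - 3 = -33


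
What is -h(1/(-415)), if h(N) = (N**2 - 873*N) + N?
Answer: -361881/172225 ≈ -2.1012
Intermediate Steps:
h(N) = N**2 - 872*N
-h(1/(-415)) = -(-872 + 1/(-415))/(-415) = -(-1)*(-872 - 1/415)/415 = -(-1)*(-361881)/(415*415) = -1*361881/172225 = -361881/172225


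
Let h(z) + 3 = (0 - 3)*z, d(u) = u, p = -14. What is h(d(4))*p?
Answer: 210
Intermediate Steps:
h(z) = -3 - 3*z (h(z) = -3 + (0 - 3)*z = -3 - 3*z)
h(d(4))*p = (-3 - 3*4)*(-14) = (-3 - 12)*(-14) = -15*(-14) = 210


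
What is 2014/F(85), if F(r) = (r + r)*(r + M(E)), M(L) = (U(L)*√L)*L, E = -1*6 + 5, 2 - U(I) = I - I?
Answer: 1007/7229 + 2014*I/614465 ≈ 0.1393 + 0.0032776*I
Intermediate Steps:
U(I) = 2 (U(I) = 2 - (I - I) = 2 - 1*0 = 2 + 0 = 2)
E = -1 (E = -6 + 5 = -1)
M(L) = 2*L^(3/2) (M(L) = (2*√L)*L = 2*L^(3/2))
F(r) = 2*r*(r - 2*I) (F(r) = (r + r)*(r + 2*(-1)^(3/2)) = (2*r)*(r + 2*(-I)) = (2*r)*(r - 2*I) = 2*r*(r - 2*I))
2014/F(85) = 2014/((2*85*(85 - 2*I))) = 2014/(14450 - 340*I) = 2014*((14450 + 340*I)/208918100) = 1007*(14450 + 340*I)/104459050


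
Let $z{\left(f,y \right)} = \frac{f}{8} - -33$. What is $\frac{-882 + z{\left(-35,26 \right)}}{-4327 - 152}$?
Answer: $\frac{6827}{35832} \approx 0.19053$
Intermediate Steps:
$z{\left(f,y \right)} = 33 + \frac{f}{8}$ ($z{\left(f,y \right)} = f \frac{1}{8} + 33 = \frac{f}{8} + 33 = 33 + \frac{f}{8}$)
$\frac{-882 + z{\left(-35,26 \right)}}{-4327 - 152} = \frac{-882 + \left(33 + \frac{1}{8} \left(-35\right)\right)}{-4327 - 152} = \frac{-882 + \left(33 - \frac{35}{8}\right)}{-4479} = \left(-882 + \frac{229}{8}\right) \left(- \frac{1}{4479}\right) = \left(- \frac{6827}{8}\right) \left(- \frac{1}{4479}\right) = \frac{6827}{35832}$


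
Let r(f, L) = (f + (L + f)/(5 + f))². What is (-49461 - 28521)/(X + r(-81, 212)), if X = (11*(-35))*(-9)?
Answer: -450424032/59540209 ≈ -7.5650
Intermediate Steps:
X = 3465 (X = -385*(-9) = 3465)
r(f, L) = (f + (L + f)/(5 + f))²
(-49461 - 28521)/(X + r(-81, 212)) = (-49461 - 28521)/(3465 + (212 + (-81)² + 6*(-81))²/(5 - 81)²) = -77982/(3465 + (212 + 6561 - 486)²/(-76)²) = -77982/(3465 + (1/5776)*6287²) = -77982/(3465 + (1/5776)*39526369) = -77982/(3465 + 39526369/5776) = -77982/59540209/5776 = -77982*5776/59540209 = -450424032/59540209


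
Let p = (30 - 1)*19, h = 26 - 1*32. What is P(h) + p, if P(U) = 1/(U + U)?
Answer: 6611/12 ≈ 550.92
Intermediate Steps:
h = -6 (h = 26 - 32 = -6)
P(U) = 1/(2*U)
p = 551 (p = 29*19 = 551)
P(h) + p = (1/2)/(-6) + 551 = (1/2)*(-1/6) + 551 = -1/12 + 551 = 6611/12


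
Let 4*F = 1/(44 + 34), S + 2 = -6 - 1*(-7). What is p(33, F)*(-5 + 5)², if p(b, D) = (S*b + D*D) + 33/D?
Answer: 0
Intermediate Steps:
S = -1 (S = -2 + (-6 - 1*(-7)) = -2 + (-6 + 7) = -2 + 1 = -1)
F = 1/312 (F = 1/(4*(44 + 34)) = (¼)/78 = (¼)*(1/78) = 1/312 ≈ 0.0032051)
p(b, D) = D² - b + 33/D (p(b, D) = (-b + D*D) + 33/D = (-b + D²) + 33/D = (D² - b) + 33/D = D² - b + 33/D)
p(33, F)*(-5 + 5)² = ((1/312)² - 1*33 + 33/(1/312))*(-5 + 5)² = (1/97344 - 33 + 33*312)*0² = (1/97344 - 33 + 10296)*0 = (999041473/97344)*0 = 0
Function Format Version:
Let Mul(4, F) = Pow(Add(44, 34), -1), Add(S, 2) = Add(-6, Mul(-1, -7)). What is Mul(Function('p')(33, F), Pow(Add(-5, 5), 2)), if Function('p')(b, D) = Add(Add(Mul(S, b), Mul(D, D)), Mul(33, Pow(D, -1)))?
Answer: 0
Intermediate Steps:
S = -1 (S = Add(-2, Add(-6, Mul(-1, -7))) = Add(-2, Add(-6, 7)) = Add(-2, 1) = -1)
F = Rational(1, 312) (F = Mul(Rational(1, 4), Pow(Add(44, 34), -1)) = Mul(Rational(1, 4), Pow(78, -1)) = Mul(Rational(1, 4), Rational(1, 78)) = Rational(1, 312) ≈ 0.0032051)
Function('p')(b, D) = Add(Pow(D, 2), Mul(-1, b), Mul(33, Pow(D, -1))) (Function('p')(b, D) = Add(Add(Mul(-1, b), Mul(D, D)), Mul(33, Pow(D, -1))) = Add(Add(Mul(-1, b), Pow(D, 2)), Mul(33, Pow(D, -1))) = Add(Add(Pow(D, 2), Mul(-1, b)), Mul(33, Pow(D, -1))) = Add(Pow(D, 2), Mul(-1, b), Mul(33, Pow(D, -1))))
Mul(Function('p')(33, F), Pow(Add(-5, 5), 2)) = Mul(Add(Pow(Rational(1, 312), 2), Mul(-1, 33), Mul(33, Pow(Rational(1, 312), -1))), Pow(Add(-5, 5), 2)) = Mul(Add(Rational(1, 97344), -33, Mul(33, 312)), Pow(0, 2)) = Mul(Add(Rational(1, 97344), -33, 10296), 0) = Mul(Rational(999041473, 97344), 0) = 0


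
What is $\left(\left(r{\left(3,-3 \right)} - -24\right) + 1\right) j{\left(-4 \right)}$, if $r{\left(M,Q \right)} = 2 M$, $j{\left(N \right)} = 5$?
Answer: $155$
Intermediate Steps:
$\left(\left(r{\left(3,-3 \right)} - -24\right) + 1\right) j{\left(-4 \right)} = \left(\left(2 \cdot 3 - -24\right) + 1\right) 5 = \left(\left(6 + 24\right) + 1\right) 5 = \left(30 + 1\right) 5 = 31 \cdot 5 = 155$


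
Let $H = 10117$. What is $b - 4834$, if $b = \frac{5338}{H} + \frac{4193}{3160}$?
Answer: $- \frac{154482337819}{31969720} \approx -4832.1$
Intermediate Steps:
$b = \frac{59288661}{31969720}$ ($b = \frac{5338}{10117} + \frac{4193}{3160} = \frac{59288661}{31969720} \approx 1.8545$)
$b - 4834 = \frac{59288661}{31969720} - 4834 = - \frac{154482337819}{31969720}$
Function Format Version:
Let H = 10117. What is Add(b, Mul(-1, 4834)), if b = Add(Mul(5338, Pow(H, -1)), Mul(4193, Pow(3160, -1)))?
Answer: Rational(-154482337819, 31969720) ≈ -4832.1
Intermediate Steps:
b = Rational(59288661, 31969720) (b = Add(Mul(5338, Pow(10117, -1)), Mul(4193, Pow(3160, -1))) = Add(Mul(5338, Rational(1, 10117)), Mul(4193, Rational(1, 3160))) = Add(Rational(5338, 10117), Rational(4193, 3160)) = Rational(59288661, 31969720) ≈ 1.8545)
Add(b, Mul(-1, 4834)) = Add(Rational(59288661, 31969720), Mul(-1, 4834)) = Add(Rational(59288661, 31969720), -4834) = Rational(-154482337819, 31969720)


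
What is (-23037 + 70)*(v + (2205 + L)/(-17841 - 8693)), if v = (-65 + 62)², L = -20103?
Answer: -2947860384/13267 ≈ -2.2220e+5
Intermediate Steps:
v = 9 (v = (-3)² = 9)
(-23037 + 70)*(v + (2205 + L)/(-17841 - 8693)) = (-23037 + 70)*(9 + (2205 - 20103)/(-17841 - 8693)) = -22967*(9 - 17898/(-26534)) = -22967*(9 - 17898*(-1/26534)) = -22967*(9 + 8949/13267) = -22967*128352/13267 = -2947860384/13267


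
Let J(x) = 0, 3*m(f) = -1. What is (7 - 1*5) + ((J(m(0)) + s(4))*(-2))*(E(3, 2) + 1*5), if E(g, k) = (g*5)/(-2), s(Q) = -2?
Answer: -8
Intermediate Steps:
m(f) = -⅓ (m(f) = (⅓)*(-1) = -⅓)
E(g, k) = -5*g/2 (E(g, k) = (5*g)*(-½) = -5*g/2)
(7 - 1*5) + ((J(m(0)) + s(4))*(-2))*(E(3, 2) + 1*5) = (7 - 1*5) + ((0 - 2)*(-2))*(-5/2*3 + 1*5) = (7 - 5) + (-2*(-2))*(-15/2 + 5) = 2 + 4*(-5/2) = 2 - 10 = -8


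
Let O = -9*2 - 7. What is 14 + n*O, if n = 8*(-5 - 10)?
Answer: 3014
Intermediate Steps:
O = -25 (O = -18 - 7 = -25)
n = -120 (n = 8*(-15) = -120)
14 + n*O = 14 - 120*(-25) = 14 + 3000 = 3014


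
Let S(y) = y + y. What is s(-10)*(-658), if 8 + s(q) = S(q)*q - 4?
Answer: -123704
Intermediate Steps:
S(y) = 2*y
s(q) = -12 + 2*q**2 (s(q) = -8 + ((2*q)*q - 4) = -8 + (2*q**2 - 4) = -8 + (-4 + 2*q**2) = -12 + 2*q**2)
s(-10)*(-658) = (-12 + 2*(-10)**2)*(-658) = (-12 + 2*100)*(-658) = (-12 + 200)*(-658) = 188*(-658) = -123704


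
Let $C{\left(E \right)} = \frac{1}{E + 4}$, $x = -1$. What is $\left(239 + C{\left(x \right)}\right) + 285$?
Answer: $\frac{1573}{3} \approx 524.33$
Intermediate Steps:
$C{\left(E \right)} = \frac{1}{4 + E}$
$\left(239 + C{\left(x \right)}\right) + 285 = \left(239 + \frac{1}{4 - 1}\right) + 285 = \left(239 + \frac{1}{3}\right) + 285 = \frac{718}{3} + 285 = \frac{1573}{3}$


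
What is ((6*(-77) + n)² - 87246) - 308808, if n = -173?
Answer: 7171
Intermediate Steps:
((6*(-77) + n)² - 87246) - 308808 = ((6*(-77) - 173)² - 87246) - 308808 = ((-462 - 173)² - 87246) - 308808 = ((-635)² - 87246) - 308808 = (403225 - 87246) - 308808 = 315979 - 308808 = 7171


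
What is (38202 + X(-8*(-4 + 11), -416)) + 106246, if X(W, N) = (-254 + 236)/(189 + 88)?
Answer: 40012078/277 ≈ 1.4445e+5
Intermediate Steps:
X(W, N) = -18/277
(38202 + X(-8*(-4 + 11), -416)) + 106246 = (38202 - 18/277) + 106246 = 10581936/277 + 106246 = 40012078/277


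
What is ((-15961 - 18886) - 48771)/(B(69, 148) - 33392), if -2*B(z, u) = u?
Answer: 41809/16733 ≈ 2.4986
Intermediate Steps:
B(z, u) = -u/2
((-15961 - 18886) - 48771)/(B(69, 148) - 33392) = ((-15961 - 18886) - 48771)/(-½*148 - 33392) = (-34847 - 48771)/(-74 - 33392) = -83618/(-33466) = -83618*(-1/33466) = 41809/16733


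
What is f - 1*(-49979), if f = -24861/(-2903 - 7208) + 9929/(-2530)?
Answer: 1278466808781/25580830 ≈ 49978.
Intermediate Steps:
f = -37493789/25580830 (f = -24861/(-10111) + 9929*(-1/2530) = -24861*(-1/10111) - 9929/2530 = 24861/10111 - 9929/2530 = -37493789/25580830 ≈ -1.4657)
f - 1*(-49979) = -37493789/25580830 - 1*(-49979) = -37493789/25580830 + 49979 = 1278466808781/25580830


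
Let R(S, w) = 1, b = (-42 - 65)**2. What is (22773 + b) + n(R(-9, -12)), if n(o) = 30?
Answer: 34252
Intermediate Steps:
b = 11449 (b = (-107)**2 = 11449)
(22773 + b) + n(R(-9, -12)) = (22773 + 11449) + 30 = 34222 + 30 = 34252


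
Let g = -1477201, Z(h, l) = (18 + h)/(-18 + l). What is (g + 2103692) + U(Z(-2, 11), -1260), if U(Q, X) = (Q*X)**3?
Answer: 23888498491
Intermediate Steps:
Z(h, l) = (18 + h)/(-18 + l)
U(Q, X) = Q**3*X**3
(g + 2103692) + U(Z(-2, 11), -1260) = (-1477201 + 2103692) + ((18 - 2)/(-18 + 11))**3*(-1260)**3 = 626491 + (16/(-7))**3*(-2000376000) = 626491 + (-1/7*16)**3*(-2000376000) = 626491 + (-16/7)**3*(-2000376000) = 626491 - 4096/343*(-2000376000) = 626491 + 23887872000 = 23888498491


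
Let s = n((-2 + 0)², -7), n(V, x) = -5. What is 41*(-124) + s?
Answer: -5089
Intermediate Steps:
s = -5
41*(-124) + s = 41*(-124) - 5 = -5084 - 5 = -5089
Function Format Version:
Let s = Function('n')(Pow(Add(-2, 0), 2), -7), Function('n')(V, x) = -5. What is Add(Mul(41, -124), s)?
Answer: -5089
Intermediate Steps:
s = -5
Add(Mul(41, -124), s) = Add(Mul(41, -124), -5) = Add(-5084, -5) = -5089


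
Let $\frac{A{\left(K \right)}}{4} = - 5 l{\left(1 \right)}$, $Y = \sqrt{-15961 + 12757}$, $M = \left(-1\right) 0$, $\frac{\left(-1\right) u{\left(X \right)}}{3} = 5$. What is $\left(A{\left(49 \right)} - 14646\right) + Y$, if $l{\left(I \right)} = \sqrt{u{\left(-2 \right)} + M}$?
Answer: $-14646 - 20 i \sqrt{15} + 6 i \sqrt{89} \approx -14646.0 - 20.856 i$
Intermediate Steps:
$u{\left(X \right)} = -15$ ($u{\left(X \right)} = \left(-3\right) 5 = -15$)
$M = 0$
$l{\left(I \right)} = i \sqrt{15}$ ($l{\left(I \right)} = \sqrt{-15 + 0} = \sqrt{-15} = i \sqrt{15}$)
$Y = 6 i \sqrt{89}$ ($Y = \sqrt{-3204} = 6 i \sqrt{89} \approx 56.604 i$)
$A{\left(K \right)} = - 20 i \sqrt{15}$ ($A{\left(K \right)} = 4 \left(- 5 i \sqrt{15}\right) = - 20 i \sqrt{15}$)
$\left(A{\left(49 \right)} - 14646\right) + Y = \left(- 20 i \sqrt{15} - 14646\right) + 6 i \sqrt{89} = \left(-14646 - 20 i \sqrt{15}\right) + 6 i \sqrt{89} = -14646 - 20 i \sqrt{15} + 6 i \sqrt{89}$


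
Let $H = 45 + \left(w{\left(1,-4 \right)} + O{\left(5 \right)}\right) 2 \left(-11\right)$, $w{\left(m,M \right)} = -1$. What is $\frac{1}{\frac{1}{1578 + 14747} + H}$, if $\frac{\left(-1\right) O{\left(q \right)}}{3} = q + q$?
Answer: $\frac{16325}{11868276} \approx 0.0013755$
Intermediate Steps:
$O{\left(q \right)} = - 6 q$ ($O{\left(q \right)} = - 3 \left(q + q\right) = - 3 \cdot 2 q = - 6 q$)
$H = 727$ ($H = 45 + \left(-1 - 30\right) 2 \left(-11\right) = 45 + \left(-31\right) 2 \left(-11\right) = 45 - -682 = 45 + 682 = 727$)
$\frac{1}{\frac{1}{1578 + 14747} + H} = \frac{1}{\frac{1}{1578 + 14747} + 727} = \frac{1}{\frac{1}{16325} + 727} = \frac{1}{\frac{11868276}{16325}} = \frac{16325}{11868276}$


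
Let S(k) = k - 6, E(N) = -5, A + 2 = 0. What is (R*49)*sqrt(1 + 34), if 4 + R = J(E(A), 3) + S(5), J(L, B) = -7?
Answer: -588*sqrt(35) ≈ -3478.7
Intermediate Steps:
A = -2 (A = -2 + 0 = -2)
S(k) = -6 + k
R = -12 (R = -4 + (-7 + (-6 + 5)) = -4 + (-7 - 1) = -4 - 8 = -12)
(R*49)*sqrt(1 + 34) = (-12*49)*sqrt(1 + 34) = -588*sqrt(35)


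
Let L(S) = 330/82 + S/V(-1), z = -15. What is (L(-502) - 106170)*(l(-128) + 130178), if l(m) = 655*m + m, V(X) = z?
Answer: -603239138306/123 ≈ -4.9044e+9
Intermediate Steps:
V(X) = -15
L(S) = 165/41 - S/15 (L(S) = 330/82 + S/(-15) = 330*(1/82) + S*(-1/15) = 165/41 - S/15)
l(m) = 656*m
(L(-502) - 106170)*(l(-128) + 130178) = ((165/41 - 1/15*(-502)) - 106170)*(656*(-128) + 130178) = ((165/41 + 502/15) - 106170)*(-83968 + 130178) = (23057/615 - 106170)*46210 = -65271493/615*46210 = -603239138306/123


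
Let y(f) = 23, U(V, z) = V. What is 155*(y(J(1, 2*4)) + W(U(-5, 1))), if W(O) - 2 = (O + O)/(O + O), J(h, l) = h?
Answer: 4030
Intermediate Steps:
W(O) = 3 (W(O) = 2 + (O + O)/(O + O) = 2 + (2*O)/((2*O)) = 2 + (2*O)*(1/(2*O)) = 2 + 1 = 3)
155*(y(J(1, 2*4)) + W(U(-5, 1))) = 155*(23 + 3) = 155*26 = 4030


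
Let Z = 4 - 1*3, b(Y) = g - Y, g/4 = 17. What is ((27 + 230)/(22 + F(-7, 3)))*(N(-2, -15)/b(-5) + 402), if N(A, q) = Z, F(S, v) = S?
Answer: 7542179/1095 ≈ 6887.8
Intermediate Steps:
g = 68 (g = 4*17 = 68)
b(Y) = 68 - Y
Z = 1 (Z = 4 - 3 = 1)
N(A, q) = 1
((27 + 230)/(22 + F(-7, 3)))*(N(-2, -15)/b(-5) + 402) = ((27 + 230)/(22 - 7))*(1/(68 - 1*(-5)) + 402) = (257/15)*(1/(68 + 5) + 402) = (257*(1/15))*(1/73 + 402) = 257*(1*(1/73) + 402)/15 = 257*(1/73 + 402)/15 = (257/15)*(29347/73) = 7542179/1095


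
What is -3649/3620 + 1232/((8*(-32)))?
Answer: -84281/14480 ≈ -5.8205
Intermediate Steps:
-3649/3620 + 1232/((8*(-32))) = -3649*1/3620 + 1232/(-256) = -3649/3620 + 1232*(-1/256) = -3649/3620 - 77/16 = -84281/14480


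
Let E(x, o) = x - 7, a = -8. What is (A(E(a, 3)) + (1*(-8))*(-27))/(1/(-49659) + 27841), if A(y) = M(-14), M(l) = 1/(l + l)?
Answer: 300287973/38711574104 ≈ 0.0077571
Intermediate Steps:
E(x, o) = -7 + x
M(l) = 1/(2*l)
A(y) = -1/28 (A(y) = (½)/(-14) = (½)*(-1/14) = -1/28)
(A(E(a, 3)) + (1*(-8))*(-27))/(1/(-49659) + 27841) = (-1/28 + (1*(-8))*(-27))/(1/(-49659) + 27841) = (-1/28 - 8*(-27))/(-1/49659 + 27841) = (-1/28 + 216)/(1382556218/49659) = (6047/28)*(49659/1382556218) = 300287973/38711574104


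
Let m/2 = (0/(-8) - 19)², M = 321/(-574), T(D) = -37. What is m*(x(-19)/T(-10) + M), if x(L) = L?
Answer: -350531/10619 ≈ -33.010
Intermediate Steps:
M = -321/574 (M = 321*(-1/574) = -321/574 ≈ -0.55923)
m = 722 (m = 2*(0/(-8) - 19)² = 2*(0*(-⅛) - 19)² = 2*(0 - 19)² = 2*(-19)² = 2*361 = 722)
m*(x(-19)/T(-10) + M) = 722*(-19/(-37) - 321/574) = 722*(-19*(-1/37) - 321/574) = 722*(19/37 - 321/574) = 722*(-971/21238) = -350531/10619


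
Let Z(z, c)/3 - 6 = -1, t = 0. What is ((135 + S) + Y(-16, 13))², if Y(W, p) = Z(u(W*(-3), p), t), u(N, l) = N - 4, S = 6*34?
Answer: 125316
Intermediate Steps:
S = 204
u(N, l) = -4 + N
Z(z, c) = 15 (Z(z, c) = 18 + 3*(-1) = 18 - 3 = 15)
Y(W, p) = 15
((135 + S) + Y(-16, 13))² = ((135 + 204) + 15)² = (339 + 15)² = 354² = 125316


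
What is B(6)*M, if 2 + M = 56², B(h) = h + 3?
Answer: 28206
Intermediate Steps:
B(h) = 3 + h
M = 3134 (M = -2 + 56² = -2 + 3136 = 3134)
B(6)*M = (3 + 6)*3134 = 9*3134 = 28206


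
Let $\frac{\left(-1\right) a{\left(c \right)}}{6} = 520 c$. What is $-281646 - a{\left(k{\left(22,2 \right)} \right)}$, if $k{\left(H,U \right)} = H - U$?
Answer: $-219246$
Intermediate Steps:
$a{\left(c \right)} = - 3120 c$ ($a{\left(c \right)} = - 6 \cdot 520 c = - 3120 c$)
$-281646 - a{\left(k{\left(22,2 \right)} \right)} = -281646 - - 3120 \left(22 - 2\right) = -281646 - \left(-3120\right) 20 = -281646 - -62400 = -281646 + 62400 = -219246$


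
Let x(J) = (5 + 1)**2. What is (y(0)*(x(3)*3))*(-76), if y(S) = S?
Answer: 0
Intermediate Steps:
x(J) = 36 (x(J) = 6**2 = 36)
(y(0)*(x(3)*3))*(-76) = (0*(36*3))*(-76) = (0*108)*(-76) = 0*(-76) = 0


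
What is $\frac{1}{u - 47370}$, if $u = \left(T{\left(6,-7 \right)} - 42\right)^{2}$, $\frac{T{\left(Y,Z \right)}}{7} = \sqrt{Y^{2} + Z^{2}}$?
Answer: $- \frac{41441}{1687968241} + \frac{588 \sqrt{85}}{1687968241} \approx -2.1339 \cdot 10^{-5}$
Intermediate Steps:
$T{\left(Y,Z \right)} = 7 \sqrt{Y^{2} + Z^{2}}$
$u = \left(-42 + 7 \sqrt{85}\right)^{2}$ ($u = \left(7 \sqrt{6^{2} + \left(-7\right)^{2}} - 42\right)^{2} = \left(7 \sqrt{36 + 49} - 42\right)^{2} = \left(7 \sqrt{85} - 42\right)^{2} = \left(-42 + 7 \sqrt{85}\right)^{2} \approx 507.91$)
$\frac{1}{u - 47370} = \frac{1}{\left(5929 - 588 \sqrt{85}\right) - 47370} = \frac{1}{-41441 - 588 \sqrt{85}}$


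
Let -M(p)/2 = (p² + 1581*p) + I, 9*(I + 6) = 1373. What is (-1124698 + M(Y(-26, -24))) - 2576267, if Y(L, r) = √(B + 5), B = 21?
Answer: -33311791/9 - 3162*√26 ≈ -3.7174e+6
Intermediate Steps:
I = 1319/9 (I = -6 + (⅑)*1373 = -6 + 1373/9 = 1319/9 ≈ 146.56)
Y(L, r) = √26 (Y(L, r) = √(21 + 5) = √26)
M(p) = -2638/9 - 3162*p - 2*p² (M(p) = -2*((p² + 1581*p) + 1319/9) = -2*(1319/9 + p² + 1581*p) = -2638/9 - 3162*p - 2*p²)
(-1124698 + M(Y(-26, -24))) - 2576267 = (-1124698 + (-2638/9 - 3162*√26 - 2*(√26)²)) - 2576267 = (-1124698 + (-2638/9 - 3162*√26 - 2*26)) - 2576267 = (-1124698 + (-2638/9 - 3162*√26 - 52)) - 2576267 = (-1124698 + (-3106/9 - 3162*√26)) - 2576267 = (-10125388/9 - 3162*√26) - 2576267 = -33311791/9 - 3162*√26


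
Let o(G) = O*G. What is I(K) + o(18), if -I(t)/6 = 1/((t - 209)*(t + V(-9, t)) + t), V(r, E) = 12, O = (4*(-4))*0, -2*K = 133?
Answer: -8/19931 ≈ -0.00040138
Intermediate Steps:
K = -133/2 (K = -1/2*133 = -133/2 ≈ -66.500)
O = 0 (O = -16*0 = 0)
o(G) = 0 (o(G) = 0*G = 0)
I(t) = -6/(t + (-209 + t)*(12 + t)) (I(t) = -6/((t - 209)*(t + 12) + t) = -6/((-209 + t)*(12 + t) + t) = -6/(t + (-209 + t)*(12 + t)))
I(K) + o(18) = 6/(2508 - (-133/2)**2 + 196*(-133/2)) + 0 = 6/(2508 - 1*17689/4 - 13034) + 0 = 6/(2508 - 17689/4 - 13034) + 0 = 6/(-59793/4) + 0 = 6*(-4/59793) + 0 = -8/19931 + 0 = -8/19931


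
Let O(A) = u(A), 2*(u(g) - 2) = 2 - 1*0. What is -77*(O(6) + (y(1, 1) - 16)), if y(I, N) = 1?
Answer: 924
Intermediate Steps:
u(g) = 3 (u(g) = 2 + (2 - 1*0)/2 = 2 + (2 + 0)/2 = 2 + (1/2)*2 = 2 + 1 = 3)
O(A) = 3
-77*(O(6) + (y(1, 1) - 16)) = -77*(3 + (1 - 16)) = -77*(3 - 15) = -77*(-12) = 924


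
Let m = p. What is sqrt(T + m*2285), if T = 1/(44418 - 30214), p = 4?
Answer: sqrt(461007016111)/7102 ≈ 95.603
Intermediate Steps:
m = 4
T = 1/14204 ≈ 7.0403e-5
sqrt(T + m*2285) = sqrt(1/14204 + 4*2285) = sqrt(1/14204 + 9140) = sqrt(129824561/14204) = sqrt(461007016111)/7102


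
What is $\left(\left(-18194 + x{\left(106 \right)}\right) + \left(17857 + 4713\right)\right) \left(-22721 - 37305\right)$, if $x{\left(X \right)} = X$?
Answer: $-269036532$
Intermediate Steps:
$\left(\left(-18194 + x{\left(106 \right)}\right) + \left(17857 + 4713\right)\right) \left(-22721 - 37305\right) = \left(\left(-18194 + 106\right) + \left(17857 + 4713\right)\right) \left(-22721 - 37305\right) = \left(-18088 + 22570\right) \left(-60026\right) = 4482 \left(-60026\right) = -269036532$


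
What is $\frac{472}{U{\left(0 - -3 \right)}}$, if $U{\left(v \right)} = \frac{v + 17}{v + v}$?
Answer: $\frac{708}{5} \approx 141.6$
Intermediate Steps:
$U{\left(v \right)} = \frac{17 + v}{2 v}$
$\frac{472}{U{\left(0 - -3 \right)}} = \frac{472}{\frac{1}{2} \frac{1}{0 - -3} \left(17 + \left(0 - -3\right)\right)} = \frac{472}{\frac{1}{2} \frac{1}{0 + 3} \left(17 + \left(0 + 3\right)\right)} = \frac{472}{\frac{1}{2} \cdot \frac{1}{3} \left(17 + 3\right)} = \frac{472}{\frac{1}{2} \cdot \frac{1}{3} \cdot 20} = \frac{472}{\frac{10}{3}} = 472 \cdot \frac{3}{10} = \frac{708}{5}$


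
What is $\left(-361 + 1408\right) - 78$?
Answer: $969$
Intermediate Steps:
$\left(-361 + 1408\right) - 78 = 1047 - 78 = 969$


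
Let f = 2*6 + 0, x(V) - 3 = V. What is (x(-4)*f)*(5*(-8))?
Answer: 480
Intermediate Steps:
x(V) = 3 + V
f = 12 (f = 12 + 0 = 12)
(x(-4)*f)*(5*(-8)) = ((3 - 4)*12)*(5*(-8)) = -1*12*(-40) = -12*(-40) = 480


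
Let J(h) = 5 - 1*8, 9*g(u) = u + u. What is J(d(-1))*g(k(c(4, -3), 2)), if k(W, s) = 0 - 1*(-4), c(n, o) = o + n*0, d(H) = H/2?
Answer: -8/3 ≈ -2.6667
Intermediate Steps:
d(H) = H/2 (d(H) = H*(½) = H/2)
c(n, o) = o (c(n, o) = o + 0 = o)
k(W, s) = 4 (k(W, s) = 0 + 4 = 4)
g(u) = 2*u/9 (g(u) = (u + u)/9 = (2*u)/9 = 2*u/9)
J(h) = -3 (J(h) = 5 - 8 = -3)
J(d(-1))*g(k(c(4, -3), 2)) = -2*4/3 = -3*8/9 = -8/3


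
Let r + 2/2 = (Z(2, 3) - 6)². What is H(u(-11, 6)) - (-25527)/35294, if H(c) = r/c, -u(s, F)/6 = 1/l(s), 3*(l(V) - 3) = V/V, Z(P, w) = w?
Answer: -1182017/317646 ≈ -3.7212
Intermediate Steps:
l(V) = 10/3 (l(V) = 3 + (V/V)/3 = 3 + (⅓)*1 = 3 + ⅓ = 10/3)
r = 8 (r = -1 + (3 - 6)² = -1 + (-3)² = -1 + 9 = 8)
u(s, F) = -9/5 (u(s, F) = -6/10/3 = -6*3/10 = -9/5)
H(c) = 8/c
H(u(-11, 6)) - (-25527)/35294 = 8/(-9/5) - (-25527)/35294 = 8*(-5/9) - (-25527)/35294 = -40/9 - 1*(-25527/35294) = -40/9 + 25527/35294 = -1182017/317646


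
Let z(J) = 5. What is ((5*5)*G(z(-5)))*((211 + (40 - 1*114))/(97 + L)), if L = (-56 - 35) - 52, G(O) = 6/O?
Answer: -2055/23 ≈ -89.348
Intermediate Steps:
L = -143 (L = -91 - 52 = -143)
((5*5)*G(z(-5)))*((211 + (40 - 1*114))/(97 + L)) = ((5*5)*(6/5))*((211 + (40 - 1*114))/(97 - 143)) = (25*(6*(⅕)))*((211 + (40 - 114))/(-46)) = (25*(6/5))*((211 - 74)*(-1/46)) = 30*(137*(-1/46)) = 30*(-137/46) = -2055/23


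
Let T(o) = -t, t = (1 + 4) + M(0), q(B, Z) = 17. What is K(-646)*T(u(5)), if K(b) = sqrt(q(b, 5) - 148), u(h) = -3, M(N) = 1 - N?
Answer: -6*I*sqrt(131) ≈ -68.673*I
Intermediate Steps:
t = 6 (t = (1 + 4) + (1 - 1*0) = 5 + (1 + 0) = 5 + 1 = 6)
K(b) = I*sqrt(131) (K(b) = sqrt(17 - 148) = sqrt(-131) = I*sqrt(131))
T(o) = -6 (T(o) = -1*6 = -6)
K(-646)*T(u(5)) = (I*sqrt(131))*(-6) = -6*I*sqrt(131)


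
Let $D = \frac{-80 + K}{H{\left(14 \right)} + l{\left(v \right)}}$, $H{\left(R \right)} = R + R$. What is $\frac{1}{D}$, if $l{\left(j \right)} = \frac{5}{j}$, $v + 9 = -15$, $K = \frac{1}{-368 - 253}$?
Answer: $- \frac{138069}{397448} \approx -0.34739$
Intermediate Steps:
$K = - \frac{1}{621}$ ($K = \frac{1}{-621} = - \frac{1}{621} \approx -0.0016103$)
$v = -24$ ($v = -9 - 15 = -24$)
$H{\left(R \right)} = 2 R$
$D = - \frac{397448}{138069}$ ($D = \frac{-80 - \frac{1}{621}}{2 \cdot 14 + \frac{5}{-24}} = - \frac{49681}{621 \left(28 + 5 \left(- \frac{1}{24}\right)\right)} = - \frac{49681}{621 \left(28 - \frac{5}{24}\right)} = - \frac{49681}{621 \cdot \frac{667}{24}} = \left(- \frac{49681}{621}\right) \frac{24}{667} = - \frac{397448}{138069} \approx -2.8786$)
$\frac{1}{D} = \frac{1}{- \frac{397448}{138069}} = - \frac{138069}{397448}$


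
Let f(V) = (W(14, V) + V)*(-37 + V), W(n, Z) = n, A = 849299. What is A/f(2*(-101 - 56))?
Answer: 849299/105300 ≈ 8.0655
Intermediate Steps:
f(V) = (-37 + V)*(14 + V) (f(V) = (14 + V)*(-37 + V) = (-37 + V)*(14 + V))
A/f(2*(-101 - 56)) = 849299/(-518 + (2*(-101 - 56))² - 46*(-101 - 56)) = 849299/(-518 + (2*(-157))² - 46*(-157)) = 849299/(-518 + (-314)² - 23*(-314)) = 849299/(-518 + 98596 + 7222) = 849299/105300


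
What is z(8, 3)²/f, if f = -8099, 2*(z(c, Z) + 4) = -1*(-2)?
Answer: -9/8099 ≈ -0.0011112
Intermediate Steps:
z(c, Z) = -3 (z(c, Z) = -4 + (-1*(-2))/2 = -4 + (½)*2 = -4 + 1 = -3)
z(8, 3)²/f = (-3)²/(-8099) = 9*(-1/8099) = -9/8099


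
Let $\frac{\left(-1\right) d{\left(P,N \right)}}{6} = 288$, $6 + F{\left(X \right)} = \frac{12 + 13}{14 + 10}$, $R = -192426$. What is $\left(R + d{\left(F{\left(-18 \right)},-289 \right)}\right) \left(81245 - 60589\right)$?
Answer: $-4010445024$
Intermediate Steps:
$F{\left(X \right)} = - \frac{119}{24}$ ($F{\left(X \right)} = -6 + \frac{12 + 13}{14 + 10} = -6 + \frac{25}{24} = - \frac{119}{24}$)
$d{\left(P,N \right)} = -1728$ ($d{\left(P,N \right)} = \left(-6\right) 288 = -1728$)
$\left(R + d{\left(F{\left(-18 \right)},-289 \right)}\right) \left(81245 - 60589\right) = \left(-192426 - 1728\right) \left(81245 - 60589\right) = \left(-194154\right) 20656 = -4010445024$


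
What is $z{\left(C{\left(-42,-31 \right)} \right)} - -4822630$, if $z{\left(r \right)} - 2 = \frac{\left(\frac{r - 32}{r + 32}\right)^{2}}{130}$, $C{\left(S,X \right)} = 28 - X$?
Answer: $\frac{5191708027689}{1076530} \approx 4.8226 \cdot 10^{6}$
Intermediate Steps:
$z{\left(r \right)} = 2 + \frac{\left(-32 + r\right)^{2}}{130 \left(32 + r\right)^{2}}$ ($z{\left(r \right)} = 2 + \frac{\left(\frac{r - 32}{r + 32}\right)^{2}}{130} = 2 + \left(\frac{-32 + r}{32 + r}\right)^{2} \cdot \frac{1}{130} = 2 + \frac{\left(-32 + r\right)^{2}}{\left(32 + r\right)^{2}} \cdot \frac{1}{130} = 2 + \frac{\left(-32 + r\right)^{2}}{130 \left(32 + r\right)^{2}}$)
$z{\left(C{\left(-42,-31 \right)} \right)} - -4822630 = \left(2 + \frac{\left(-32 + \left(28 - -31\right)\right)^{2}}{130 \left(32 + \left(28 - -31\right)\right)^{2}}\right) - -4822630 = \left(2 + \frac{\left(-32 + \left(28 + 31\right)\right)^{2}}{130 \left(32 + \left(28 + 31\right)\right)^{2}}\right) + 4822630 = \left(2 + \frac{\left(-32 + 59\right)^{2}}{130 \left(32 + 59\right)^{2}}\right) + 4822630 = \left(2 + \frac{27^{2}}{130 \cdot 8281}\right) + 4822630 = \left(2 + \frac{1}{130} \cdot 729 \cdot \frac{1}{8281}\right) + 4822630 = \left(2 + \frac{729}{1076530}\right) + 4822630 = \frac{2153789}{1076530} + 4822630 = \frac{5191708027689}{1076530}$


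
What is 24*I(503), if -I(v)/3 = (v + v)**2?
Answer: -72866592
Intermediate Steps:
I(v) = -12*v**2 (I(v) = -3*(v + v)**2 = -3*4*v**2 = -12*v**2)
24*I(503) = 24*(-12*503**2) = 24*(-12*253009) = 24*(-3036108) = -72866592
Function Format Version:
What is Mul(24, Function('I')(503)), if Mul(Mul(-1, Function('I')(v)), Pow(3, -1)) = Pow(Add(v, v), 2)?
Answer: -72866592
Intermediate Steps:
Function('I')(v) = Mul(-12, Pow(v, 2)) (Function('I')(v) = Mul(-3, Pow(Add(v, v), 2)) = Mul(-3, Pow(Mul(2, v), 2)) = Mul(-3, Mul(4, Pow(v, 2))) = Mul(-12, Pow(v, 2)))
Mul(24, Function('I')(503)) = Mul(24, Mul(-12, Pow(503, 2))) = Mul(24, Mul(-12, 253009)) = Mul(24, -3036108) = -72866592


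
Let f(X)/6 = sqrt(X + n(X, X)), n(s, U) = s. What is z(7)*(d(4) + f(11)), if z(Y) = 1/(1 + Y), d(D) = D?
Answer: 1/2 + 3*sqrt(22)/4 ≈ 4.0178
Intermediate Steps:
f(X) = 6*sqrt(2)*sqrt(X) (f(X) = 6*sqrt(X + X) = 6*sqrt(2*X) = 6*(sqrt(2)*sqrt(X)) = 6*sqrt(2)*sqrt(X))
z(7)*(d(4) + f(11)) = (4 + 6*sqrt(2)*sqrt(11))/(1 + 7) = (4 + 6*sqrt(22))/8 = 1/2 + 3*sqrt(22)/4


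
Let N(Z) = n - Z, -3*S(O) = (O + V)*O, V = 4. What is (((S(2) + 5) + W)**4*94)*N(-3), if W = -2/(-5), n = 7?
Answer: 451388/125 ≈ 3611.1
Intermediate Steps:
W = 2/5 (W = -2*(-1/5) = 2/5 ≈ 0.40000)
S(O) = -O*(4 + O)/3 (S(O) = -(O + 4)*O/3 = -(4 + O)*O/3 = -O*(4 + O)/3)
N(Z) = 7 - Z
(((S(2) + 5) + W)**4*94)*N(-3) = (((-1/3*2*(4 + 2) + 5) + 2/5)**4*94)*(7 - 1*(-3)) = (((-1/3*2*6 + 5) + 2/5)**4*94)*(7 + 3) = (((-4 + 5) + 2/5)**4*94)*10 = ((1 + 2/5)**4*94)*10 = ((7/5)**4*94)*10 = ((2401/625)*94)*10 = (225694/625)*10 = 451388/125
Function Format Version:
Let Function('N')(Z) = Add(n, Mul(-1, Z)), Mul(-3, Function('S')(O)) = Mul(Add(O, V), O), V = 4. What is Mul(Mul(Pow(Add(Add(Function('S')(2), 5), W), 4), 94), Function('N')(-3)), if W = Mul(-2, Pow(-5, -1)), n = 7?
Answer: Rational(451388, 125) ≈ 3611.1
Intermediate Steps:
W = Rational(2, 5) (W = Mul(-2, Rational(-1, 5)) = Rational(2, 5) ≈ 0.40000)
Function('S')(O) = Mul(Rational(-1, 3), O, Add(4, O)) (Function('S')(O) = Mul(Rational(-1, 3), Mul(Add(O, 4), O)) = Mul(Rational(-1, 3), Mul(Add(4, O), O)) = Mul(Rational(-1, 3), Mul(O, Add(4, O))) = Mul(Rational(-1, 3), O, Add(4, O)))
Function('N')(Z) = Add(7, Mul(-1, Z))
Mul(Mul(Pow(Add(Add(Function('S')(2), 5), W), 4), 94), Function('N')(-3)) = Mul(Mul(Pow(Add(Add(Mul(Rational(-1, 3), 2, Add(4, 2)), 5), Rational(2, 5)), 4), 94), Add(7, Mul(-1, -3))) = Mul(Mul(Pow(Add(Add(Mul(Rational(-1, 3), 2, 6), 5), Rational(2, 5)), 4), 94), Add(7, 3)) = Mul(Mul(Pow(Add(Add(-4, 5), Rational(2, 5)), 4), 94), 10) = Mul(Mul(Pow(Add(1, Rational(2, 5)), 4), 94), 10) = Mul(Mul(Pow(Rational(7, 5), 4), 94), 10) = Mul(Mul(Rational(2401, 625), 94), 10) = Mul(Rational(225694, 625), 10) = Rational(451388, 125)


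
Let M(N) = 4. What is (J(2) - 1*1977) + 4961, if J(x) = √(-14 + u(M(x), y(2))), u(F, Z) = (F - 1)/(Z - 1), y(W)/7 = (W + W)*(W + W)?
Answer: 2984 + I*√19129/37 ≈ 2984.0 + 3.738*I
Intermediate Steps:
y(W) = 28*W² (y(W) = 7*((W + W)*(W + W)) = 7*((2*W)*(2*W)) = 7*(4*W²) = 28*W²)
u(F, Z) = (-1 + F)/(-1 + Z)
J(x) = I*√19129/37 (J(x) = √(-14 + (-1 + 4)/(-1 + 28*2²)) = √(-14 + 3/(-1 + 28*4)) = √(-14 + 3/(-1 + 112)) = √(-14 + 3/111) = √(-14 + (1/111)*3) = √(-14 + 1/37) = √(-517/37) = I*√19129/37)
(J(2) - 1*1977) + 4961 = (I*√19129/37 - 1*1977) + 4961 = (I*√19129/37 - 1977) + 4961 = (-1977 + I*√19129/37) + 4961 = 2984 + I*√19129/37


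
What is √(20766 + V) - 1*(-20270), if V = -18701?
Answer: 20270 + √2065 ≈ 20315.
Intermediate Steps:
√(20766 + V) - 1*(-20270) = √(20766 - 18701) - 1*(-20270) = √2065 + 20270 = 20270 + √2065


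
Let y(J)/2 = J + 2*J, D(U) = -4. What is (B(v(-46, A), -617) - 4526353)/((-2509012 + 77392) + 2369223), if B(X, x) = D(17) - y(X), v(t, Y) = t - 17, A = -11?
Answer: 4525979/62397 ≈ 72.535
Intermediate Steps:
v(t, Y) = -17 + t
y(J) = 6*J (y(J) = 2*(J + 2*J) = 2*(3*J) = 6*J)
B(X, x) = -4 - 6*X
(B(v(-46, A), -617) - 4526353)/((-2509012 + 77392) + 2369223) = ((-4 - 6*(-17 - 46)) - 4526353)/((-2509012 + 77392) + 2369223) = ((-4 - 6*(-63)) - 4526353)/(-2431620 + 2369223) = ((-4 + 378) - 4526353)/(-62397) = (374 - 4526353)*(-1/62397) = -4525979*(-1/62397) = 4525979/62397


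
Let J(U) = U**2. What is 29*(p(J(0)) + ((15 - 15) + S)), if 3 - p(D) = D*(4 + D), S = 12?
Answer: 435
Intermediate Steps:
p(D) = 3 - D*(4 + D)
29*(p(J(0)) + ((15 - 15) + S)) = 29*((3 - (0**2)**2 - 4*0**2) + ((15 - 15) + 12)) = 29*((3 - 1*0**2 - 4*0) + (0 + 12)) = 29*((3 - 1*0 + 0) + 12) = 29*((3 + 0 + 0) + 12) = 29*(3 + 12) = 29*15 = 435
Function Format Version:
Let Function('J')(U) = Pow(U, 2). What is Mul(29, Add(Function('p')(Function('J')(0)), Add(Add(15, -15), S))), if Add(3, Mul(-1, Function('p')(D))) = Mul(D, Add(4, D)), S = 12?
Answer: 435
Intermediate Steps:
Function('p')(D) = Add(3, Mul(-1, D, Add(4, D))) (Function('p')(D) = Add(3, Mul(-1, Mul(D, Add(4, D)))) = Add(3, Mul(-1, D, Add(4, D))))
Mul(29, Add(Function('p')(Function('J')(0)), Add(Add(15, -15), S))) = Mul(29, Add(Add(3, Mul(-1, Pow(Pow(0, 2), 2)), Mul(-4, Pow(0, 2))), Add(Add(15, -15), 12))) = Mul(29, Add(Add(3, Mul(-1, Pow(0, 2)), Mul(-4, 0)), Add(0, 12))) = Mul(29, Add(Add(3, Mul(-1, 0), 0), 12)) = Mul(29, Add(Add(3, 0, 0), 12)) = Mul(29, Add(3, 12)) = Mul(29, 15) = 435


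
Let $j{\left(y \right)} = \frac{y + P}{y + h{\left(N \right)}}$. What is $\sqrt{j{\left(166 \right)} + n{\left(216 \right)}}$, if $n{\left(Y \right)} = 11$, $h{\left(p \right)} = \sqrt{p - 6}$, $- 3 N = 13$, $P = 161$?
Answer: $\sqrt{\frac{6459 + 11 i \sqrt{93}}{498 + i \sqrt{93}}} \approx 3.6013 - 0.005294 i$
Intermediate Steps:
$N = - \frac{13}{3}$ ($N = \left(- \frac{1}{3}\right) 13 = - \frac{13}{3} \approx -4.3333$)
$h{\left(p \right)} = \sqrt{-6 + p}$
$j{\left(y \right)} = \frac{161 + y}{y + \frac{i \sqrt{93}}{3}}$ ($j{\left(y \right)} = \frac{y + 161}{y + \sqrt{-6 - \frac{13}{3}}} = \frac{161 + y}{y + \sqrt{- \frac{31}{3}}} = \frac{161 + y}{y + \frac{i \sqrt{93}}{3}}$)
$\sqrt{j{\left(166 \right)} + n{\left(216 \right)}} = \sqrt{\frac{3 \left(161 + 166\right)}{3 \cdot 166 + i \sqrt{93}} + 11} = \sqrt{3 \frac{1}{498 + i \sqrt{93}} \cdot 327 + 11} = \sqrt{\frac{981}{498 + i \sqrt{93}} + 11} = \sqrt{11 + \frac{981}{498 + i \sqrt{93}}}$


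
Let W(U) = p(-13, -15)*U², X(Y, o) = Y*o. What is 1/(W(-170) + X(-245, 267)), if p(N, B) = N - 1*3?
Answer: -1/527815 ≈ -1.8946e-6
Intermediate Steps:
p(N, B) = -3 + N (p(N, B) = N - 3 = -3 + N)
W(U) = -16*U² (W(U) = (-3 - 13)*U² = -16*U²)
1/(W(-170) + X(-245, 267)) = 1/(-16*(-170)² - 245*267) = 1/(-16*28900 - 65415) = 1/(-462400 - 65415) = 1/(-527815) = -1/527815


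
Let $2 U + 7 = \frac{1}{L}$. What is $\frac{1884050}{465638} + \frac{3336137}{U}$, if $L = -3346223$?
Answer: $- \frac{2599054179254626744}{2726725140639} \approx -9.5318 \cdot 10^{5}$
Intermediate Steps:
$U = - \frac{11711781}{3346223}$ ($U = - \frac{7}{2} + \frac{1}{2 \left(-3346223\right)} = - \frac{7}{2} + \frac{1}{2} \left(- \frac{1}{3346223}\right) = - \frac{7}{2} - \frac{1}{6692446} = - \frac{11711781}{3346223} \approx -3.5$)
$\frac{1884050}{465638} + \frac{3336137}{U} = \frac{1884050}{465638} + \frac{3336137}{- \frac{11711781}{3346223}} = 1884050 \cdot \frac{1}{465638} + 3336137 \left(- \frac{3346223}{11711781}\right) = \frac{942025}{232819} - \frac{11163458360551}{11711781} = - \frac{2599054179254626744}{2726725140639}$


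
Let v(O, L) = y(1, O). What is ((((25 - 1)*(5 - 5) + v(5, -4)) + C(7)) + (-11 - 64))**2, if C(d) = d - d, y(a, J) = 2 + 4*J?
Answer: 2809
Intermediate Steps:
v(O, L) = 2 + 4*O
C(d) = 0
((((25 - 1)*(5 - 5) + v(5, -4)) + C(7)) + (-11 - 64))**2 = ((((25 - 1)*(5 - 5) + (2 + 4*5)) + 0) + (-11 - 64))**2 = (((24*0 + (2 + 20)) + 0) - 75)**2 = (((0 + 22) + 0) - 75)**2 = ((22 + 0) - 75)**2 = (22 - 75)**2 = (-53)**2 = 2809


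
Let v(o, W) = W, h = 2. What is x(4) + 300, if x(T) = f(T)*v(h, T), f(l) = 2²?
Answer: 316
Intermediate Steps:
f(l) = 4
x(T) = 4*T
x(4) + 300 = 4*4 + 300 = 16 + 300 = 316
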